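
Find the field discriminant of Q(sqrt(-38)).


For K = Q(sqrt(d)) with d squarefree: disc(K) = d if d = 1 mod 4, and disc(K) = 4d if d = 2 or 3 mod 4.
Here d = -38, and d mod 4 = 2.
d = 2 mod 4, not 1 (O_K = Z[sqrt(d)]), so disc(K) = 4d = 4 * (-38) = -152

-152


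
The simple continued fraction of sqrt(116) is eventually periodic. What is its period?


Run the CF algorithm for sqrt(116).
a_0 = floor(sqrt(116)) = 10; set m_0=0, q_0=1.
Recurrence: m' = q*a - m,  q' = (d - m'^2)/q,  a' = floor((a_0 + m')/q').
  step 1: m=10, q=16, a=1
  step 2: m=6, q=5, a=3
  step 3: m=9, q=7, a=2
  step 4: m=5, q=13, a=1
  step 5: m=8, q=4, a=4
  step 6: m=8, q=13, a=1
  step 7: m=5, q=7, a=2
  step 8: m=9, q=5, a=3
  step 9: m=6, q=16, a=1
  step 10: m=10, q=1, a=20
a_10 = 2*a_0 = 20, so the period closes here.
sqrt(116) = [10; 1, 3, 2, 1, 4, 1, 2, 3, 1, 20]
Period length = 10

10


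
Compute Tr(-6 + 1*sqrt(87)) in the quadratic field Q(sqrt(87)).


Tr(a + b*sqrt(d)) = (a + b*sqrt(d)) + (a - b*sqrt(d)) = 2a
= 2 * (-6)
= -12

-12


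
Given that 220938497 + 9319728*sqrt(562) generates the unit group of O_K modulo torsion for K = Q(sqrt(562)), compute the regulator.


epsilon = 220938497 + 9319728*sqrt(562)
= 4.4188e+08
R = ln(4.4188e+08)
= 19.9065

19.9065


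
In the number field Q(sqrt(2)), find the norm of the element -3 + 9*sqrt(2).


N(a + b*sqrt(d)) = a^2 - d*b^2
= (-3)^2 - (2)*(9)^2
= 9 - 162
= -153

-153


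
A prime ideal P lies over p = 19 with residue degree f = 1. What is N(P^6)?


N(P^a) = p^(a*f)
= 19^(6*1)
= 19^6
= 47045881

47045881


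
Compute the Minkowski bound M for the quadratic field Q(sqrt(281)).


d = 281, d mod 4 = 1, so disc(K) = d = 281; |disc(K)| = 281
Real quadratic field, so n = 2, s = r2 = 0, r1 = 2
M = (n!/n^n) * (4/pi)^s * sqrt(|disc(K)|) = (2!/2^2) * (4/pi)^0 * sqrt(281)
= 0.5 * 1.000000 * 16.763055
= 8.3815

8.3815


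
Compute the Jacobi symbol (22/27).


Compute (22/27) via quadratic reciprocity:
  pull out 2: (2/27) = -1  (since 27 mod 8 = 3)
  reciprocity: (11/27) -> -(27/11)
  reduce: (5/11)
  reciprocity: (5/11) -> +(11/5)
  reduce: (1/5)
  (1/5) = 1
Product of signs = 1

1


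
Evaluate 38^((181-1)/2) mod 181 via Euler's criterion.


p = 181 is prime and the exponent is (p-1)/2 = 90, so by Euler's criterion 38^90 = (38/181) = +1 or -1 mod 181.
Compute by square-and-multiply:
  90 = 64 + 16 + 8 + 2 (binary 1011010)
  Repeated squaring mod 181: 38^1 = 38, 38^2 = 177, 38^4 = 16, 38^8 = 75, 38^16 = 14, 38^32 = 15, 38^64 = 44
  38^90 = 38^64 * 38^16 * 38^8 * 38^2 = 44 * 14 * 75 * 177 mod 181
    44 * 14 = 616 = 73 mod 181
    73 * 75 = 5475 = 45 mod 181
    45 * 177 = 7965 = 1 mod 181
  38^90 = 1 mod 181
Result 1: 38 is a quadratic residue mod 181.
38^90 mod 181 = 1

1


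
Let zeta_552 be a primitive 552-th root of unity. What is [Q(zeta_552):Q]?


The degree equals Euler's totient phi(552).
552 = 2^3 * 3 * 23
phi(552) = 176

176


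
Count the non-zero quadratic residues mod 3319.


For prime p, the number of non-zero quadratic residues is (p-1)/2.
= (3319-1)/2
= 1659

1659


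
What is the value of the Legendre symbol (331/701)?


p = 701 is prime, so compute (331/701) with the reciprocity algorithm (Jacobi-symbol steps: pull out 2s via (2/n), flip via reciprocity, reduce):
  reciprocity: (331/701) -> +(701/331)
  reduce: (39/331)
  reciprocity: (39/331) -> -(331/39)
  reduce: (19/39)
  reciprocity: (19/39) -> -(39/19)
  reduce: (1/19)
  (1/19) = 1
Product of signs = 1
(331/701) = 1

1


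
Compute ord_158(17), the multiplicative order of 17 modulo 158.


We want ord_158(17), the smallest k >= 1 with 17^k = 1 mod 158.
n = 158 = 2 * 79, phi(158) = 78; the order divides phi(n).
Divisors of 78: 1, 2, 3, 6, 13, 26, 39, 78
Repeated squaring mod 158: 17^1 = 17, 17^2 = 131, 17^4 = 97, 17^8 = 87, 17^16 = 143, 17^32 = 67, 17^64 = 65
Test divisors in increasing order:
  k=1: 17^1 = 17 mod 158
  k=2: 17^2 = 131 mod 158
  k=3: 17^3 = 131 * 17 = 15 mod 158
  k=6: 17^6 = 97 * 131 = 67 mod 158
  k=13: 17^13 = 87 * 97 * 17 = 157 mod 158
  k=26: 17^26 = 143 * 87 * 131 = 1 mod 158  <- first divisor giving 1
Order = 26

26


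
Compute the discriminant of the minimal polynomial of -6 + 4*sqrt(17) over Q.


The element -6 + 4*sqrt(17) has minimal polynomial:
x^2 + 12*x - 236
Discriminant = (12)^2 - 4*(-236)
= 144 + 944
= 1088

1088


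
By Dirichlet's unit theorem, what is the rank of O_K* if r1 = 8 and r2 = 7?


By Dirichlet's unit theorem:
rank = r1 + r2 - 1
= 8 + 7 - 1
= 14

14


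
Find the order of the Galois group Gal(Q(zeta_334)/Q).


|Gal(Q(zeta_334)/Q)| = phi(334)
= 166

166


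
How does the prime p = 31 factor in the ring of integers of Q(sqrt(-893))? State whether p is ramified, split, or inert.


K = Q(sqrt(-893)). Since d mod 4 = 3, disc(K) = -3572.
Check p | disc: -3572 mod 31 = 24.
p does not divide disc. Compute Legendre symbol (d/p):
6^((31-1)/2) mod 31 = -1
(d/p) = -1, so p is inert: (p) stays prime with e=1, f=2, g=1.
Therefore p is inert.

inert


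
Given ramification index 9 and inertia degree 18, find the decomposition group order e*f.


|D_P| = e * f
= 9 * 18
= 162

162


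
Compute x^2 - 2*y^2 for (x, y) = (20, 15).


x^2 - d*y^2
= 20^2 - 2*15^2
= 400 - 450
= -50

-50


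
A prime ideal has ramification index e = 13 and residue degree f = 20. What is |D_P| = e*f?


|D_P| = e * f
= 13 * 20
= 260

260


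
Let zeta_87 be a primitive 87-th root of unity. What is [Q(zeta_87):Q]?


The degree equals Euler's totient phi(87).
87 = 3 * 29
phi(87) = 56

56


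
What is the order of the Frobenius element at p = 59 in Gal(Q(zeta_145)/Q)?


The Frobenius at p in Gal(Q(zeta_n)/Q) = (Z/nZ)* is the class of p, so its order is ord_145(59), the smallest k >= 1 with 59^k = 1 mod 145.
n = 145 = 5 * 29, phi(145) = 112; the order divides phi(n).
Divisors of 112: 1, 2, 4, 7, 8, 14, 16, 28, 56, 112
Repeated squaring mod 145: 59^1 = 59, 59^2 = 1, 59^4 = 1, 59^8 = 1, 59^16 = 1, 59^32 = 1, 59^64 = 1
Test divisors in increasing order:
  k=1: 59^1 = 59 mod 145
  k=2: 59^2 = 1 mod 145  <- first divisor giving 1
Order = 2

2


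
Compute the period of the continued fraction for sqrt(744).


Run the CF algorithm for sqrt(744).
a_0 = floor(sqrt(744)) = 27; set m_0=0, q_0=1.
Recurrence: m' = q*a - m,  q' = (d - m'^2)/q,  a' = floor((a_0 + m')/q').
  step 1: m=27, q=15, a=3
  step 2: m=18, q=28, a=1
  step 3: m=10, q=23, a=1
  step 4: m=13, q=25, a=1
  step 5: m=12, q=24, a=1
  step 6: m=12, q=25, a=1
  step 7: m=13, q=23, a=1
  step 8: m=10, q=28, a=1
  step 9: m=18, q=15, a=3
  step 10: m=27, q=1, a=54
a_10 = 2*a_0 = 54, so the period closes here.
sqrt(744) = [27; 3, 1, 1, 1, 1, 1, 1, 1, 3, 54]
Period length = 10

10


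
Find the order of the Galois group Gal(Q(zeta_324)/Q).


|Gal(Q(zeta_324)/Q)| = phi(324)
= 108

108


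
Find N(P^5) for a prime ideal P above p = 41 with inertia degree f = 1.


N(P^a) = p^(a*f)
= 41^(5*1)
= 41^5
= 115856201

115856201


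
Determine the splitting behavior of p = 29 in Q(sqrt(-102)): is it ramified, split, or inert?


K = Q(sqrt(-102)). Since d mod 4 = 2, disc(K) = -408.
Check p | disc: -408 mod 29 = 27.
p does not divide disc. Compute Legendre symbol (d/p):
14^((29-1)/2) mod 29 = -1
(d/p) = -1, so p is inert: (p) stays prime with e=1, f=2, g=1.
Therefore p is inert.

inert


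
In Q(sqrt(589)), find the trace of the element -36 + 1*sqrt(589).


Tr(a + b*sqrt(d)) = (a + b*sqrt(d)) + (a - b*sqrt(d)) = 2a
= 2 * (-36)
= -72

-72


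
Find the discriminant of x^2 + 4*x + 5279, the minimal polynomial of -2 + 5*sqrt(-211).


The element -2 + 5*sqrt(-211) has minimal polynomial:
x^2 + 4*x + 5279
Discriminant = (4)^2 - 4*(5279)
= 16 - 21116
= -21100

-21100


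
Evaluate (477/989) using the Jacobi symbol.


Compute (477/989) via quadratic reciprocity:
  reciprocity: (477/989) -> +(989/477)
  reduce: (35/477)
  reciprocity: (35/477) -> +(477/35)
  reduce: (22/35)
  pull out 2: (2/35) = -1  (since 35 mod 8 = 3)
  reciprocity: (11/35) -> -(35/11)
  reduce: (2/11)
  pull out 2: (2/11) = -1  (since 11 mod 8 = 3)
  (1/11) = 1
Product of signs = -1

-1


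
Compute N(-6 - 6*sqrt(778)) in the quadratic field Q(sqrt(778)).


N(a + b*sqrt(d)) = a^2 - d*b^2
= (-6)^2 - (778)*(-6)^2
= 36 - 28008
= -27972

-27972


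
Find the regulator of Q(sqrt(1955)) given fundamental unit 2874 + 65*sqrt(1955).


epsilon = 2874 + 65*sqrt(1955)
= 5747.9998
R = ln(5747.9998)
= 8.6566

8.6566


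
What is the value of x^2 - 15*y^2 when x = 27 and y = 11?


x^2 - d*y^2
= 27^2 - 15*11^2
= 729 - 1815
= -1086

-1086


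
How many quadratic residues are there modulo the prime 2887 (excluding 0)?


For prime p, the number of non-zero quadratic residues is (p-1)/2.
= (2887-1)/2
= 1443

1443


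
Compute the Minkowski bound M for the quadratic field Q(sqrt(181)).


d = 181, d mod 4 = 1, so disc(K) = d = 181; |disc(K)| = 181
Real quadratic field, so n = 2, s = r2 = 0, r1 = 2
M = (n!/n^n) * (4/pi)^s * sqrt(|disc(K)|) = (2!/2^2) * (4/pi)^0 * sqrt(181)
= 0.5 * 1.000000 * 13.453624
= 6.7268

6.7268


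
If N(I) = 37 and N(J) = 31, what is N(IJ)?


N(IJ) = N(I) * N(J)
= 37 * 31
= 1147

1147


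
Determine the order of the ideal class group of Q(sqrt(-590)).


K = Q(sqrt(-590)). d mod 4 = 2, so D = disc(K) = 4d = -2360
h(K) equals the number of primitive reduced positive-definite forms (a, b, c) = a*x^2 + b*x*y + c*y^2 with b^2 - 4ac = D,
where reduced means |b| <= a <= c, with b >= 0 whenever |b| = a or a = c, and primitive means gcd(a, b, c) = 1.
Reduced forces 3a^2 <= |D| = 2360, so 1 <= a <= 28; b must have the parity of D, and c = (b^2 - D)/(4a) must be an integer >= a.
Enumerate a = 1..28, b in [-a, a]:
  a=1: (1, 0, 590)  [1]
  a=2: (2, 0, 295)  [1]
  a=3: (3, -2, 197), (3, 2, 197)  [2]
  a=4: none
  a=5: (5, 0, 118)  [1]
  a=6: (6, -4, 99), (6, 4, 99)  [2]
  a=7..8: none
  a=9: (9, -4, 66), (9, 4, 66)  [2]
  a=10: (10, 0, 59)  [1]
  a=11: (11, -4, 54), (11, 4, 54)  [2]
  a=12..14: none
  a=15: (15, -10, 41), (15, 10, 41)  [2]
  a=16..17: none
  a=18: (18, -4, 33), (18, 4, 33)  [2]
  a=19..21: none
  a=22: (22, -4, 27), (22, 4, 27)  [2]
  a=23: (23, -20, 30), (23, 20, 30)  [2]
  a=24..28: none
Total reduced forms: 1 + 1 + 2 + 1 + 2 + 2 + 1 + 2 + 2 + 2 + 2 + 2 = 20
h = 20

20


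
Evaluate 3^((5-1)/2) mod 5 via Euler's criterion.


p = 5 is prime and the exponent is (p-1)/2 = 2, so by Euler's criterion 3^2 = (3/5) = +1 or -1 mod 5.
Compute by square-and-multiply:
  2 = 2 (binary 10)
  Repeated squaring mod 5: 3^1 = 3, 3^2 = 4
  3^2 = 4 mod 5
Result 4 = p - 1 = -1 mod 5: 3 is a quadratic non-residue mod 5. As a residue in [0, p-1] the value is 4.
3^2 mod 5 = 4

4


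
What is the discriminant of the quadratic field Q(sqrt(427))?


For K = Q(sqrt(d)) with d squarefree: disc(K) = d if d = 1 mod 4, and disc(K) = 4d if d = 2 or 3 mod 4.
Here d = 427, and d mod 4 = 3.
d = 3 mod 4, not 1 (O_K = Z[sqrt(d)]), so disc(K) = 4d = 4 * (427) = 1708

1708


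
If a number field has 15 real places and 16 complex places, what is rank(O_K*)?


By Dirichlet's unit theorem:
rank = r1 + r2 - 1
= 15 + 16 - 1
= 30

30


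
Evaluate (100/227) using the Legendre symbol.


p = 227 is prime, so compute (100/227) with the reciprocity algorithm (Jacobi-symbol steps: pull out 2s via (2/n), flip via reciprocity, reduce):
  pull out 2: (2/227) = -1  (since 227 mod 8 = 3)
  pull out 2: (2/227) = -1  (since 227 mod 8 = 3)
  reciprocity: (25/227) -> +(227/25)
  reduce: (2/25)
  pull out 2: (2/25) = +1  (since 25 mod 8 = 1)
  (1/25) = 1
Product of signs = 1
(100/227) = 1

1


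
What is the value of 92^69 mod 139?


p = 139 is prime and the exponent is (p-1)/2 = 69, so by Euler's criterion 92^69 = (92/139) = +1 or -1 mod 139.
Compute by square-and-multiply:
  69 = 64 + 4 + 1 (binary 1000101)
  Repeated squaring mod 139: 92^1 = 92, 92^2 = 124, 92^4 = 86, 92^8 = 29, 92^16 = 7, 92^32 = 49, 92^64 = 38
  92^69 = 92^64 * 92^4 * 92^1 = 38 * 86 * 92 mod 139
    38 * 86 = 3268 = 71 mod 139
    71 * 92 = 6532 = 138 mod 139
  92^69 = 138 mod 139
Result 138 = p - 1 = -1 mod 139: 92 is a quadratic non-residue mod 139. As a residue in [0, p-1] the value is 138.
92^69 mod 139 = 138

138


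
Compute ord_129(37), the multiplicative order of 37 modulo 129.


We want ord_129(37), the smallest k >= 1 with 37^k = 1 mod 129.
n = 129 = 3 * 43, phi(129) = 84; the order divides phi(n).
Divisors of 84: 1, 2, 3, 4, 6, 7, 12, 14, 21, 28, 42, 84
Repeated squaring mod 129: 37^1 = 37, 37^2 = 79, 37^4 = 49, 37^8 = 79, 37^16 = 49, 37^32 = 79, 37^64 = 49
Test divisors in increasing order:
  k=1: 37^1 = 37 mod 129
  k=2: 37^2 = 79 mod 129
  k=3: 37^3 = 79 * 37 = 85 mod 129
  k=4: 37^4 = 49 mod 129
  k=6: 37^6 = 49 * 79 = 1 mod 129  <- first divisor giving 1
Order = 6

6


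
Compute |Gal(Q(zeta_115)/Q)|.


|Gal(Q(zeta_115)/Q)| = phi(115)
= 88

88


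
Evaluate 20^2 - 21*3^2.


x^2 - d*y^2
= 20^2 - 21*3^2
= 400 - 189
= 211

211


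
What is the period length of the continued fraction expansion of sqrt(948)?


Run the CF algorithm for sqrt(948).
a_0 = floor(sqrt(948)) = 30; set m_0=0, q_0=1.
Recurrence: m' = q*a - m,  q' = (d - m'^2)/q,  a' = floor((a_0 + m')/q').
  step 1: m=30, q=48, a=1
  step 2: m=18, q=13, a=3
  step 3: m=21, q=39, a=1
  step 4: m=18, q=16, a=3
  step 5: m=30, q=3, a=20
  step 6: m=30, q=16, a=3
  step 7: m=18, q=39, a=1
  step 8: m=21, q=13, a=3
  step 9: m=18, q=48, a=1
  step 10: m=30, q=1, a=60
a_10 = 2*a_0 = 60, so the period closes here.
sqrt(948) = [30; 1, 3, 1, 3, 20, 3, 1, 3, 1, 60]
Period length = 10

10


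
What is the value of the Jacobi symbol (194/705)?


Compute (194/705) via quadratic reciprocity:
  pull out 2: (2/705) = +1  (since 705 mod 8 = 1)
  reciprocity: (97/705) -> +(705/97)
  reduce: (26/97)
  pull out 2: (2/97) = +1  (since 97 mod 8 = 1)
  reciprocity: (13/97) -> +(97/13)
  reduce: (6/13)
  pull out 2: (2/13) = -1  (since 13 mod 8 = 5)
  reciprocity: (3/13) -> +(13/3)
  reduce: (1/3)
  (1/3) = 1
Product of signs = -1

-1


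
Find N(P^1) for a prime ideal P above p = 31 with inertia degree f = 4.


N(P^a) = p^(a*f)
= 31^(1*4)
= 31^4
= 923521

923521


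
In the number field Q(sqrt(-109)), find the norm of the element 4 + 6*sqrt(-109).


N(a + b*sqrt(d)) = a^2 - d*b^2
= (4)^2 - (-109)*(6)^2
= 16 + 3924
= 3940

3940


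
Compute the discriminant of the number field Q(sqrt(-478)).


For K = Q(sqrt(d)) with d squarefree: disc(K) = d if d = 1 mod 4, and disc(K) = 4d if d = 2 or 3 mod 4.
Here d = -478, and d mod 4 = 2.
d = 2 mod 4, not 1 (O_K = Z[sqrt(d)]), so disc(K) = 4d = 4 * (-478) = -1912

-1912


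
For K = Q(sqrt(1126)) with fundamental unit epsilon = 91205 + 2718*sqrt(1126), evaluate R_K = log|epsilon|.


epsilon = 91205 + 2718*sqrt(1126)
= 182410.0000
R = ln(182410.0000)
= 12.1140

12.1140


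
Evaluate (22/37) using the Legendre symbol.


p = 37 is prime, so compute (22/37) with the reciprocity algorithm (Jacobi-symbol steps: pull out 2s via (2/n), flip via reciprocity, reduce):
  pull out 2: (2/37) = -1  (since 37 mod 8 = 5)
  reciprocity: (11/37) -> +(37/11)
  reduce: (4/11)
  pull out 2: (2/11) = -1  (since 11 mod 8 = 3)
  pull out 2: (2/11) = -1  (since 11 mod 8 = 3)
  (1/11) = 1
Product of signs = -1
(22/37) = -1

-1


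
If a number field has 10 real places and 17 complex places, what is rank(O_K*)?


By Dirichlet's unit theorem:
rank = r1 + r2 - 1
= 10 + 17 - 1
= 26

26


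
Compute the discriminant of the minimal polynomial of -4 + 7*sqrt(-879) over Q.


The element -4 + 7*sqrt(-879) has minimal polynomial:
x^2 + 8*x + 43087
Discriminant = (8)^2 - 4*(43087)
= 64 - 172348
= -172284

-172284


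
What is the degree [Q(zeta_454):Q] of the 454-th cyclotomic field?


The degree equals Euler's totient phi(454).
454 = 2 * 227
phi(454) = 226

226


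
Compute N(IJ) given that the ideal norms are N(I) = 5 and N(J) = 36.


N(IJ) = N(I) * N(J)
= 5 * 36
= 180

180


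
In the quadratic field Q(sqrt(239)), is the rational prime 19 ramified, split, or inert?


K = Q(sqrt(239)). Since d mod 4 = 3, disc(K) = 956.
Check p | disc: 956 mod 19 = 6.
p does not divide disc. Compute Legendre symbol (d/p):
11^((19-1)/2) mod 19 = 1
(d/p) = 1, so p splits: (p) = P*P' with e=1, f=1, g=2.
Therefore p is split.

split


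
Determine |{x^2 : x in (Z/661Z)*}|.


For prime p, the number of non-zero quadratic residues is (p-1)/2.
= (661-1)/2
= 330

330


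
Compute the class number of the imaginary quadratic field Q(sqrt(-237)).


K = Q(sqrt(-237)). d mod 4 = 3, so D = disc(K) = 4d = -948
h(K) equals the number of primitive reduced positive-definite forms (a, b, c) = a*x^2 + b*x*y + c*y^2 with b^2 - 4ac = D,
where reduced means |b| <= a <= c, with b >= 0 whenever |b| = a or a = c, and primitive means gcd(a, b, c) = 1.
Reduced forces 3a^2 <= |D| = 948, so 1 <= a <= 17; b must have the parity of D, and c = (b^2 - D)/(4a) must be an integer >= a.
Enumerate a = 1..17, b in [-a, a]:
  a=1: (1, 0, 237)  [1]
  a=2: (2, 2, 119)  [1]
  a=3: (3, 0, 79)  [1]
  a=4..5: none
  a=6: (6, 6, 41)  [1]
  a=7: (7, -2, 34), (7, 2, 34)  [2]
  a=8..10: none
  a=11: (11, -8, 23), (11, 8, 23)  [2]
  a=12: none
  a=13: (13, -12, 21), (13, 12, 21)  [2]
  a=14: (14, -2, 17), (14, 2, 17)  [2]
  a=15..17: none
Total reduced forms: 1 + 1 + 1 + 1 + 2 + 2 + 2 + 2 = 12
h = 12

12


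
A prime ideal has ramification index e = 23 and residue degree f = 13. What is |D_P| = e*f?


|D_P| = e * f
= 23 * 13
= 299

299


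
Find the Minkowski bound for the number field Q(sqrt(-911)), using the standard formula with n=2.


d = -911, d mod 4 = 1, so disc(K) = d = -911; |disc(K)| = 911
Imaginary quadratic field, so n = 2, s = r2 = 1, r1 = 0
M = (n!/n^n) * (4/pi)^s * sqrt(|disc(K)|) = (2!/2^2) * (4/pi)^1 * sqrt(911)
= 0.5 * 1.273240 * 30.182777
= 19.2150

19.2150


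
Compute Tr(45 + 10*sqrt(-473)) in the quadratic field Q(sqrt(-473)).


Tr(a + b*sqrt(d)) = (a + b*sqrt(d)) + (a - b*sqrt(d)) = 2a
= 2 * (45)
= 90

90


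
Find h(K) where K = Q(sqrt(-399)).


K = Q(sqrt(-399)). d mod 4 = 1, so D = disc(K) = d = -399
h(K) equals the number of primitive reduced positive-definite forms (a, b, c) = a*x^2 + b*x*y + c*y^2 with b^2 - 4ac = D,
where reduced means |b| <= a <= c, with b >= 0 whenever |b| = a or a = c, and primitive means gcd(a, b, c) = 1.
Reduced forces 3a^2 <= |D| = 399, so 1 <= a <= 11; b must have the parity of D, and c = (b^2 - D)/(4a) must be an integer >= a.
Enumerate a = 1..11, b in [-a, a]:
  a=1: (1, 1, 100)  [1]
  a=2: (2, -1, 50), (2, 1, 50)  [2]
  a=3: (3, 3, 34)  [1]
  a=4: (4, -1, 25), (4, 1, 25)  [2]
  a=5: (5, -1, 20), (5, 1, 20)  [2]
  a=6: (6, -3, 17), (6, 3, 17)  [2]
  a=7: (7, 7, 16)  [1]
  a=8: (8, -7, 14), (8, 7, 14)  [2]
  a=9: none
  a=10: (10, -9, 12), (10, 1, 10), (10, 9, 12)  [3]
  a=11: none
Total reduced forms: 1 + 2 + 1 + 2 + 2 + 2 + 1 + 2 + 3 = 16
h = 16

16


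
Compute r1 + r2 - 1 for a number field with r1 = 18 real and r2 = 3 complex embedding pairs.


By Dirichlet's unit theorem:
rank = r1 + r2 - 1
= 18 + 3 - 1
= 20

20


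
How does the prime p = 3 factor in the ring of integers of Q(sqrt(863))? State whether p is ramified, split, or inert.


K = Q(sqrt(863)). Since d mod 4 = 3, disc(K) = 3452.
Check p | disc: 3452 mod 3 = 2.
p does not divide disc. Compute Legendre symbol (d/p):
2^((3-1)/2) mod 3 = -1
(d/p) = -1, so p is inert: (p) stays prime with e=1, f=2, g=1.
Therefore p is inert.

inert


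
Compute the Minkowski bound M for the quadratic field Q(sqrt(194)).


d = 194, d mod 4 = 2, so disc(K) = 4d = 776; |disc(K)| = 776
Real quadratic field, so n = 2, s = r2 = 0, r1 = 2
M = (n!/n^n) * (4/pi)^s * sqrt(|disc(K)|) = (2!/2^2) * (4/pi)^0 * sqrt(776)
= 0.5 * 1.000000 * 27.856777
= 13.9284

13.9284


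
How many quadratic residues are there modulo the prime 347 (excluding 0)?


For prime p, the number of non-zero quadratic residues is (p-1)/2.
= (347-1)/2
= 173

173


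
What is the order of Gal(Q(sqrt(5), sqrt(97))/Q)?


The 2 square roots of distinct primes are multiplicatively independent over Q,
so [K:Q] = 2^2 and Gal(K/Q) is isomorphic to (Z/2Z)^2.
|Gal| = 2^2 = 4

4


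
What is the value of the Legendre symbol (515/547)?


p = 547 is prime, so compute (515/547) with the reciprocity algorithm (Jacobi-symbol steps: pull out 2s via (2/n), flip via reciprocity, reduce):
  reciprocity: (515/547) -> -(547/515)
  reduce: (32/515)
  pull out 2: (2/515) = -1  (since 515 mod 8 = 3)
  pull out 2: (2/515) = -1  (since 515 mod 8 = 3)
  pull out 2: (2/515) = -1  (since 515 mod 8 = 3)
  pull out 2: (2/515) = -1  (since 515 mod 8 = 3)
  pull out 2: (2/515) = -1  (since 515 mod 8 = 3)
  (1/515) = 1
Product of signs = 1
(515/547) = 1

1


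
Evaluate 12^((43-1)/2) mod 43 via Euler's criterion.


p = 43 is prime and the exponent is (p-1)/2 = 21, so by Euler's criterion 12^21 = (12/43) = +1 or -1 mod 43.
Compute by square-and-multiply:
  21 = 16 + 4 + 1 (binary 10101)
  Repeated squaring mod 43: 12^1 = 12, 12^2 = 15, 12^4 = 10, 12^8 = 14, 12^16 = 24
  12^21 = 12^16 * 12^4 * 12^1 = 24 * 10 * 12 mod 43
    24 * 10 = 240 = 25 mod 43
    25 * 12 = 300 = 42 mod 43
  12^21 = 42 mod 43
Result 42 = p - 1 = -1 mod 43: 12 is a quadratic non-residue mod 43. As a residue in [0, p-1] the value is 42.
12^21 mod 43 = 42

42


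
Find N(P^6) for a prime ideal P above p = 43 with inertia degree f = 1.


N(P^a) = p^(a*f)
= 43^(6*1)
= 43^6
= 6321363049

6321363049


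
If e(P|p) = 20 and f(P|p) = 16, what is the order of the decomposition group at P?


|D_P| = e * f
= 20 * 16
= 320

320


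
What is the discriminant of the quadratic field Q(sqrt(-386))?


For K = Q(sqrt(d)) with d squarefree: disc(K) = d if d = 1 mod 4, and disc(K) = 4d if d = 2 or 3 mod 4.
Here d = -386, and d mod 4 = 2.
d = 2 mod 4, not 1 (O_K = Z[sqrt(d)]), so disc(K) = 4d = 4 * (-386) = -1544

-1544


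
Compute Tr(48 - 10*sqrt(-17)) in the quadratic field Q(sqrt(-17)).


Tr(a + b*sqrt(d)) = (a + b*sqrt(d)) + (a - b*sqrt(d)) = 2a
= 2 * (48)
= 96

96


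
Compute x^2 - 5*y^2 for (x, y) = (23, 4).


x^2 - d*y^2
= 23^2 - 5*4^2
= 529 - 80
= 449

449


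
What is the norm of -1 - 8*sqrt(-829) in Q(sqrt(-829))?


N(a + b*sqrt(d)) = a^2 - d*b^2
= (-1)^2 - (-829)*(-8)^2
= 1 + 53056
= 53057

53057


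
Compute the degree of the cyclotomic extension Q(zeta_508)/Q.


The degree equals Euler's totient phi(508).
508 = 2^2 * 127
phi(508) = 252

252


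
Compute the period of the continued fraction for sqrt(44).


Run the CF algorithm for sqrt(44).
a_0 = floor(sqrt(44)) = 6; set m_0=0, q_0=1.
Recurrence: m' = q*a - m,  q' = (d - m'^2)/q,  a' = floor((a_0 + m')/q').
  step 1: m=6, q=8, a=1
  step 2: m=2, q=5, a=1
  step 3: m=3, q=7, a=1
  step 4: m=4, q=4, a=2
  step 5: m=4, q=7, a=1
  step 6: m=3, q=5, a=1
  step 7: m=2, q=8, a=1
  step 8: m=6, q=1, a=12
a_8 = 2*a_0 = 12, so the period closes here.
sqrt(44) = [6; 1, 1, 1, 2, 1, 1, 1, 12]
Period length = 8

8


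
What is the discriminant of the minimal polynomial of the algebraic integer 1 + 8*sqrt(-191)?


The element 1 + 8*sqrt(-191) has minimal polynomial:
x^2 - 2*x + 12225
Discriminant = (-2)^2 - 4*(12225)
= 4 - 48900
= -48896

-48896


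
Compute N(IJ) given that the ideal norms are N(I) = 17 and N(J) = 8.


N(IJ) = N(I) * N(J)
= 17 * 8
= 136

136


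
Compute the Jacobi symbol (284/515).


Compute (284/515) via quadratic reciprocity:
  pull out 2: (2/515) = -1  (since 515 mod 8 = 3)
  pull out 2: (2/515) = -1  (since 515 mod 8 = 3)
  reciprocity: (71/515) -> -(515/71)
  reduce: (18/71)
  pull out 2: (2/71) = +1  (since 71 mod 8 = 7)
  reciprocity: (9/71) -> +(71/9)
  reduce: (8/9)
  pull out 2: (2/9) = +1  (since 9 mod 8 = 1)
  pull out 2: (2/9) = +1  (since 9 mod 8 = 1)
  pull out 2: (2/9) = +1  (since 9 mod 8 = 1)
  (1/9) = 1
Product of signs = -1

-1


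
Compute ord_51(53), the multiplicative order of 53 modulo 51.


We want ord_51(53), the smallest k >= 1 with 53^k = 1 mod 51.
n = 51 = 3 * 17, phi(51) = 32; the order divides phi(n).
Divisors of 32: 1, 2, 4, 8, 16, 32
Repeated squaring mod 51: 53^1 = 2, 53^2 = 4, 53^4 = 16, 53^8 = 1, 53^16 = 1, 53^32 = 1
Test divisors in increasing order:
  k=1: 53^1 = 2 mod 51
  k=2: 53^2 = 4 mod 51
  k=4: 53^4 = 16 mod 51
  k=8: 53^8 = 1 mod 51  <- first divisor giving 1
Order = 8

8


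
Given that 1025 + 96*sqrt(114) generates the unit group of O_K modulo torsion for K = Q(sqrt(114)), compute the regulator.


epsilon = 1025 + 96*sqrt(114)
= 2049.9995
R = ln(2049.9995)
= 7.6256

7.6256


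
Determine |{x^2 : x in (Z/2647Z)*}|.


For prime p, the number of non-zero quadratic residues is (p-1)/2.
= (2647-1)/2
= 1323

1323


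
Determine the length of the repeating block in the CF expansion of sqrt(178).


Run the CF algorithm for sqrt(178).
a_0 = floor(sqrt(178)) = 13; set m_0=0, q_0=1.
Recurrence: m' = q*a - m,  q' = (d - m'^2)/q,  a' = floor((a_0 + m')/q').
  step 1: m=13, q=9, a=2
  step 2: m=5, q=17, a=1
  step 3: m=12, q=2, a=12
  step 4: m=12, q=17, a=1
  step 5: m=5, q=9, a=2
  step 6: m=13, q=1, a=26
a_6 = 2*a_0 = 26, so the period closes here.
sqrt(178) = [13; 2, 1, 12, 1, 2, 26]
Period length = 6

6


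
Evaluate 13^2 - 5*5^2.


x^2 - d*y^2
= 13^2 - 5*5^2
= 169 - 125
= 44

44


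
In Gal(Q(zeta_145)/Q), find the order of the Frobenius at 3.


The Frobenius at p in Gal(Q(zeta_n)/Q) = (Z/nZ)* is the class of p, so its order is ord_145(3), the smallest k >= 1 with 3^k = 1 mod 145.
n = 145 = 5 * 29, phi(145) = 112; the order divides phi(n).
Divisors of 112: 1, 2, 4, 7, 8, 14, 16, 28, 56, 112
Repeated squaring mod 145: 3^1 = 3, 3^2 = 9, 3^4 = 81, 3^8 = 36, 3^16 = 136, 3^32 = 81, 3^64 = 36
Test divisors in increasing order:
  k=1: 3^1 = 3 mod 145
  k=2: 3^2 = 9 mod 145
  k=4: 3^4 = 81 mod 145
  k=7: 3^7 = 81 * 9 * 3 = 12 mod 145
  k=8: 3^8 = 36 mod 145
  k=14: 3^14 = 36 * 81 * 9 = 144 mod 145
  k=16: 3^16 = 136 mod 145
  k=28: 3^28 = 136 * 36 * 81 = 1 mod 145  <- first divisor giving 1
Order = 28

28


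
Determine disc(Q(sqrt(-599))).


For K = Q(sqrt(d)) with d squarefree: disc(K) = d if d = 1 mod 4, and disc(K) = 4d if d = 2 or 3 mod 4.
Here d = -599, and d mod 4 = 1.
d = 1 mod 4 (O_K = Z[(1+sqrt(d))/2]), so disc(K) = d = -599

-599


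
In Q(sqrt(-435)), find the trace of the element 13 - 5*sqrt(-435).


Tr(a + b*sqrt(d)) = (a + b*sqrt(d)) + (a - b*sqrt(d)) = 2a
= 2 * (13)
= 26

26


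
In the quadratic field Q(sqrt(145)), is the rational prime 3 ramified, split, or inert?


K = Q(sqrt(145)). Since d mod 4 = 1, disc(K) = 145.
Check p | disc: 145 mod 3 = 1.
p does not divide disc. Compute Legendre symbol (d/p):
1^((3-1)/2) mod 3 = 1
(d/p) = 1, so p splits: (p) = P*P' with e=1, f=1, g=2.
Therefore p is split.

split


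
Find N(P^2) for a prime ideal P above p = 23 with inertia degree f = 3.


N(P^a) = p^(a*f)
= 23^(2*3)
= 23^6
= 148035889

148035889


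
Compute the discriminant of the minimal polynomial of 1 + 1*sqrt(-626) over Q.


The element 1 + 1*sqrt(-626) has minimal polynomial:
x^2 - 2*x + 627
Discriminant = (-2)^2 - 4*(627)
= 4 - 2508
= -2504

-2504


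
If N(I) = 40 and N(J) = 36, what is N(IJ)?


N(IJ) = N(I) * N(J)
= 40 * 36
= 1440

1440


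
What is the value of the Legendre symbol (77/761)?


p = 761 is prime, so compute (77/761) with the reciprocity algorithm (Jacobi-symbol steps: pull out 2s via (2/n), flip via reciprocity, reduce):
  reciprocity: (77/761) -> +(761/77)
  reduce: (68/77)
  pull out 2: (2/77) = -1  (since 77 mod 8 = 5)
  pull out 2: (2/77) = -1  (since 77 mod 8 = 5)
  reciprocity: (17/77) -> +(77/17)
  reduce: (9/17)
  reciprocity: (9/17) -> +(17/9)
  reduce: (8/9)
  pull out 2: (2/9) = +1  (since 9 mod 8 = 1)
  pull out 2: (2/9) = +1  (since 9 mod 8 = 1)
  pull out 2: (2/9) = +1  (since 9 mod 8 = 1)
  (1/9) = 1
Product of signs = 1
(77/761) = 1

1


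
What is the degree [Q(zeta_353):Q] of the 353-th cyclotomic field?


The degree equals Euler's totient phi(353).
353 = 353
phi(353) = 352

352


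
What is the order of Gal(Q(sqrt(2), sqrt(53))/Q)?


The 2 square roots of distinct primes are multiplicatively independent over Q,
so [K:Q] = 2^2 and Gal(K/Q) is isomorphic to (Z/2Z)^2.
|Gal| = 2^2 = 4

4


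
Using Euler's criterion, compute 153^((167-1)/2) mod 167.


p = 167 is prime and the exponent is (p-1)/2 = 83, so by Euler's criterion 153^83 = (153/167) = +1 or -1 mod 167.
Compute by square-and-multiply:
  83 = 64 + 16 + 2 + 1 (binary 1010011)
  Repeated squaring mod 167: 153^1 = 153, 153^2 = 29, 153^4 = 6, 153^8 = 36, 153^16 = 127, 153^32 = 97, 153^64 = 57
  153^83 = 153^64 * 153^16 * 153^2 * 153^1 = 57 * 127 * 29 * 153 mod 167
    57 * 127 = 7239 = 58 mod 167
    58 * 29 = 1682 = 12 mod 167
    12 * 153 = 1836 = 166 mod 167
  153^83 = 166 mod 167
Result 166 = p - 1 = -1 mod 167: 153 is a quadratic non-residue mod 167. As a residue in [0, p-1] the value is 166.
153^83 mod 167 = 166

166


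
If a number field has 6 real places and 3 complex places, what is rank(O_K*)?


By Dirichlet's unit theorem:
rank = r1 + r2 - 1
= 6 + 3 - 1
= 8

8


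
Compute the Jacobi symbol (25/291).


Compute (25/291) via quadratic reciprocity:
  reciprocity: (25/291) -> +(291/25)
  reduce: (16/25)
  pull out 2: (2/25) = +1  (since 25 mod 8 = 1)
  pull out 2: (2/25) = +1  (since 25 mod 8 = 1)
  pull out 2: (2/25) = +1  (since 25 mod 8 = 1)
  pull out 2: (2/25) = +1  (since 25 mod 8 = 1)
  (1/25) = 1
Product of signs = 1

1


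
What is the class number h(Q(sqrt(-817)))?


K = Q(sqrt(-817)). d mod 4 = 3, so D = disc(K) = 4d = -3268
h(K) equals the number of primitive reduced positive-definite forms (a, b, c) = a*x^2 + b*x*y + c*y^2 with b^2 - 4ac = D,
where reduced means |b| <= a <= c, with b >= 0 whenever |b| = a or a = c, and primitive means gcd(a, b, c) = 1.
Reduced forces 3a^2 <= |D| = 3268, so 1 <= a <= 33; b must have the parity of D, and c = (b^2 - D)/(4a) must be an integer >= a.
Enumerate a = 1..33, b in [-a, a]:
  a=1: (1, 0, 817)  [1]
  a=2: (2, 2, 409)  [1]
  a=3..6: none
  a=7: (7, -6, 118), (7, 6, 118)  [2]
  a=8..13: none
  a=14: (14, -6, 59), (14, 6, 59)  [2]
  a=15..16: none
  a=17: (17, -8, 49), (17, 8, 49)  [2]
  a=18: none
  a=19: (19, 0, 43)  [1]
  a=20..28: none
  a=29: (29, -26, 34), (29, 26, 34)  [2]
  a=30: none
  a=31: (31, 24, 31)  [1]
  a=32..33: none
Total reduced forms: 1 + 1 + 2 + 2 + 2 + 1 + 2 + 1 = 12
h = 12

12


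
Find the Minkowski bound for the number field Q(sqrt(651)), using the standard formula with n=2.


d = 651, d mod 4 = 3, so disc(K) = 4d = 2604; |disc(K)| = 2604
Real quadratic field, so n = 2, s = r2 = 0, r1 = 2
M = (n!/n^n) * (4/pi)^s * sqrt(|disc(K)|) = (2!/2^2) * (4/pi)^0 * sqrt(2604)
= 0.5 * 1.000000 * 51.029403
= 25.5147

25.5147


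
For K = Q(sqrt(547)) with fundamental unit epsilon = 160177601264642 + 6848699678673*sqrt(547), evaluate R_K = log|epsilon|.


epsilon = 160177601264642 + 6848699678673*sqrt(547)
= 3.2036e+14
R = ln(3.2036e+14)
= 33.4005

33.4005


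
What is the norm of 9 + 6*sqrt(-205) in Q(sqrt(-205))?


N(a + b*sqrt(d)) = a^2 - d*b^2
= (9)^2 - (-205)*(6)^2
= 81 + 7380
= 7461

7461


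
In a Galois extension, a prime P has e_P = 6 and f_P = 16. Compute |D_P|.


|D_P| = e * f
= 6 * 16
= 96

96


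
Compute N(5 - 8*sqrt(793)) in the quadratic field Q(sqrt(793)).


N(a + b*sqrt(d)) = a^2 - d*b^2
= (5)^2 - (793)*(-8)^2
= 25 - 50752
= -50727

-50727


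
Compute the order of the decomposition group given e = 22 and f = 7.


|D_P| = e * f
= 22 * 7
= 154

154


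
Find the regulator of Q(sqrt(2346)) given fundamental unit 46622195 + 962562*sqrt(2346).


epsilon = 46622195 + 962562*sqrt(2346)
= 9.3244e+07
R = ln(9.3244e+07)
= 18.3507

18.3507


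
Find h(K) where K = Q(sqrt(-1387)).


K = Q(sqrt(-1387)). d mod 4 = 1, so D = disc(K) = d = -1387
h(K) equals the number of primitive reduced positive-definite forms (a, b, c) = a*x^2 + b*x*y + c*y^2 with b^2 - 4ac = D,
where reduced means |b| <= a <= c, with b >= 0 whenever |b| = a or a = c, and primitive means gcd(a, b, c) = 1.
Reduced forces 3a^2 <= |D| = 1387, so 1 <= a <= 21; b must have the parity of D, and c = (b^2 - D)/(4a) must be an integer >= a.
Enumerate a = 1..21, b in [-a, a]:
  a=1: (1, 1, 347)  [1]
  a=2..12: none
  a=13: (13, -11, 29), (13, 11, 29)  [2]
  a=14..18: none
  a=19: (19, 19, 23)  [1]
  a=20..21: none
Total reduced forms: 1 + 2 + 1 = 4
h = 4

4


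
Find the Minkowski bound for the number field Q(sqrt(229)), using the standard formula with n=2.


d = 229, d mod 4 = 1, so disc(K) = d = 229; |disc(K)| = 229
Real quadratic field, so n = 2, s = r2 = 0, r1 = 2
M = (n!/n^n) * (4/pi)^s * sqrt(|disc(K)|) = (2!/2^2) * (4/pi)^0 * sqrt(229)
= 0.5 * 1.000000 * 15.132746
= 7.5664

7.5664


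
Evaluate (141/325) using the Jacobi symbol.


Compute (141/325) via quadratic reciprocity:
  reciprocity: (141/325) -> +(325/141)
  reduce: (43/141)
  reciprocity: (43/141) -> +(141/43)
  reduce: (12/43)
  pull out 2: (2/43) = -1  (since 43 mod 8 = 3)
  pull out 2: (2/43) = -1  (since 43 mod 8 = 3)
  reciprocity: (3/43) -> -(43/3)
  reduce: (1/3)
  (1/3) = 1
Product of signs = -1

-1


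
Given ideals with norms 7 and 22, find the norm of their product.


N(IJ) = N(I) * N(J)
= 7 * 22
= 154

154


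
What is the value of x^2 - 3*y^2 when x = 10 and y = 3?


x^2 - d*y^2
= 10^2 - 3*3^2
= 100 - 27
= 73

73


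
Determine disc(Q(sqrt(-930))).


For K = Q(sqrt(d)) with d squarefree: disc(K) = d if d = 1 mod 4, and disc(K) = 4d if d = 2 or 3 mod 4.
Here d = -930, and d mod 4 = 2.
d = 2 mod 4, not 1 (O_K = Z[sqrt(d)]), so disc(K) = 4d = 4 * (-930) = -3720

-3720


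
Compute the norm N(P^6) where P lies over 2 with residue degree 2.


N(P^a) = p^(a*f)
= 2^(6*2)
= 2^12
= 4096

4096


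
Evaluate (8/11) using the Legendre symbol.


p = 11 is prime, so compute (8/11) with the reciprocity algorithm (Jacobi-symbol steps: pull out 2s via (2/n), flip via reciprocity, reduce):
  pull out 2: (2/11) = -1  (since 11 mod 8 = 3)
  pull out 2: (2/11) = -1  (since 11 mod 8 = 3)
  pull out 2: (2/11) = -1  (since 11 mod 8 = 3)
  (1/11) = 1
Product of signs = -1
(8/11) = -1

-1


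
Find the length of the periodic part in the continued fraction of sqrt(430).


Run the CF algorithm for sqrt(430).
a_0 = floor(sqrt(430)) = 20; set m_0=0, q_0=1.
Recurrence: m' = q*a - m,  q' = (d - m'^2)/q,  a' = floor((a_0 + m')/q').
  step 1: m=20, q=30, a=1
  step 2: m=10, q=11, a=2
  step 3: m=12, q=26, a=1
  step 4: m=14, q=9, a=3
  step 5: m=13, q=29, a=1
  step 6: m=16, q=6, a=6
  step 7: m=20, q=5, a=8
  step 8: m=20, q=6, a=6
  step 9: m=16, q=29, a=1
  step 10: m=13, q=9, a=3
  step 11: m=14, q=26, a=1
  step 12: m=12, q=11, a=2
  step 13: m=10, q=30, a=1
  step 14: m=20, q=1, a=40
a_14 = 2*a_0 = 40, so the period closes here.
sqrt(430) = [20; 1, 2, 1, 3, 1, 6, 8, 6, 1, 3, 1, 2, 1, 40]
Period length = 14

14


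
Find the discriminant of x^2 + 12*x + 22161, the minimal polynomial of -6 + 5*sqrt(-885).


The element -6 + 5*sqrt(-885) has minimal polynomial:
x^2 + 12*x + 22161
Discriminant = (12)^2 - 4*(22161)
= 144 - 88644
= -88500

-88500


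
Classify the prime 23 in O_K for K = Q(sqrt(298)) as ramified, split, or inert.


K = Q(sqrt(298)). Since d mod 4 = 2, disc(K) = 1192.
Check p | disc: 1192 mod 23 = 19.
p does not divide disc. Compute Legendre symbol (d/p):
22^((23-1)/2) mod 23 = -1
(d/p) = -1, so p is inert: (p) stays prime with e=1, f=2, g=1.
Therefore p is inert.

inert


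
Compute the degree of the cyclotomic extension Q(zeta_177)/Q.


The degree equals Euler's totient phi(177).
177 = 3 * 59
phi(177) = 116

116


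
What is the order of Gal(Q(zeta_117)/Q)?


|Gal(Q(zeta_117)/Q)| = phi(117)
= 72

72


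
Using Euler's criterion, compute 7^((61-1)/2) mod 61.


p = 61 is prime and the exponent is (p-1)/2 = 30, so by Euler's criterion 7^30 = (7/61) = +1 or -1 mod 61.
Compute by square-and-multiply:
  30 = 16 + 8 + 4 + 2 (binary 11110)
  Repeated squaring mod 61: 7^1 = 7, 7^2 = 49, 7^4 = 22, 7^8 = 57, 7^16 = 16
  7^30 = 7^16 * 7^8 * 7^4 * 7^2 = 16 * 57 * 22 * 49 mod 61
    16 * 57 = 912 = 58 mod 61
    58 * 22 = 1276 = 56 mod 61
    56 * 49 = 2744 = 60 mod 61
  7^30 = 60 mod 61
Result 60 = p - 1 = -1 mod 61: 7 is a quadratic non-residue mod 61. As a residue in [0, p-1] the value is 60.
7^30 mod 61 = 60

60


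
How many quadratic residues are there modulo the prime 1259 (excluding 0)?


For prime p, the number of non-zero quadratic residues is (p-1)/2.
= (1259-1)/2
= 629

629


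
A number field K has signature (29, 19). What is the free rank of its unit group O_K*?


By Dirichlet's unit theorem:
rank = r1 + r2 - 1
= 29 + 19 - 1
= 47

47


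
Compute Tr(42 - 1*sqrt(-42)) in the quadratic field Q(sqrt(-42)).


Tr(a + b*sqrt(d)) = (a + b*sqrt(d)) + (a - b*sqrt(d)) = 2a
= 2 * (42)
= 84

84


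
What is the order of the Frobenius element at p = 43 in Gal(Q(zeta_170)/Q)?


The Frobenius at p in Gal(Q(zeta_n)/Q) = (Z/nZ)* is the class of p, so its order is ord_170(43), the smallest k >= 1 with 43^k = 1 mod 170.
n = 170 = 2 * 5 * 17, phi(170) = 64; the order divides phi(n).
Divisors of 64: 1, 2, 4, 8, 16, 32, 64
Repeated squaring mod 170: 43^1 = 43, 43^2 = 149, 43^4 = 101, 43^8 = 1, 43^16 = 1, 43^32 = 1, 43^64 = 1
Test divisors in increasing order:
  k=1: 43^1 = 43 mod 170
  k=2: 43^2 = 149 mod 170
  k=4: 43^4 = 101 mod 170
  k=8: 43^8 = 1 mod 170  <- first divisor giving 1
Order = 8

8


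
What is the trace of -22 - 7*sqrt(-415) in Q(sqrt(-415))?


Tr(a + b*sqrt(d)) = (a + b*sqrt(d)) + (a - b*sqrt(d)) = 2a
= 2 * (-22)
= -44

-44


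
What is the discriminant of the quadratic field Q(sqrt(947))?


For K = Q(sqrt(d)) with d squarefree: disc(K) = d if d = 1 mod 4, and disc(K) = 4d if d = 2 or 3 mod 4.
Here d = 947, and d mod 4 = 3.
d = 3 mod 4, not 1 (O_K = Z[sqrt(d)]), so disc(K) = 4d = 4 * (947) = 3788

3788


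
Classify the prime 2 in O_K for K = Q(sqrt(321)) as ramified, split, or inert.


K = Q(sqrt(321)). Since d mod 4 = 1, disc(K) = 321.
Check p | disc: 321 mod 2 = 1.
p=2 does not divide disc (d is 1 mod 4). 2 splits iff d = 1 mod 8.
d mod 8 = 1, so (d/2) = 1.
(d/p) = 1, so p splits: (p) = P*P' with e=1, f=1, g=2.
Therefore p is split.

split


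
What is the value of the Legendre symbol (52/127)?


p = 127 is prime, so compute (52/127) with the reciprocity algorithm (Jacobi-symbol steps: pull out 2s via (2/n), flip via reciprocity, reduce):
  pull out 2: (2/127) = +1  (since 127 mod 8 = 7)
  pull out 2: (2/127) = +1  (since 127 mod 8 = 7)
  reciprocity: (13/127) -> +(127/13)
  reduce: (10/13)
  pull out 2: (2/13) = -1  (since 13 mod 8 = 5)
  reciprocity: (5/13) -> +(13/5)
  reduce: (3/5)
  reciprocity: (3/5) -> +(5/3)
  reduce: (2/3)
  pull out 2: (2/3) = -1  (since 3 mod 8 = 3)
  (1/3) = 1
Product of signs = 1
(52/127) = 1

1


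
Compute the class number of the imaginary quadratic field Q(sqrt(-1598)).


K = Q(sqrt(-1598)). d mod 4 = 2, so D = disc(K) = 4d = -6392
h(K) equals the number of primitive reduced positive-definite forms (a, b, c) = a*x^2 + b*x*y + c*y^2 with b^2 - 4ac = D,
where reduced means |b| <= a <= c, with b >= 0 whenever |b| = a or a = c, and primitive means gcd(a, b, c) = 1.
Reduced forces 3a^2 <= |D| = 6392, so 1 <= a <= 46; b must have the parity of D, and c = (b^2 - D)/(4a) must be an integer >= a.
Enumerate a = 1..46, b in [-a, a]:
  a=1: (1, 0, 1598)  [1]
  a=2: (2, 0, 799)  [1]
  a=3: (3, -2, 533), (3, 2, 533)  [2]
  a=4..5: none
  a=6: (6, -4, 267), (6, 4, 267)  [2]
  a=7..8: none
  a=9: (9, -4, 178), (9, 4, 178)  [2]
  a=10..12: none
  a=13: (13, -2, 123), (13, 2, 123)  [2]
  a=14..16: none
  a=17: (17, 0, 94)  [1]
  a=18: (18, -4, 89), (18, 4, 89)  [2]
  a=19: (19, -12, 86), (19, 12, 86)  [2]
  a=20..22: none
  a=23: (23, -18, 73), (23, 18, 73)  [2]
  a=24..25: none
  a=26: (26, -24, 67), (26, 24, 67)  [2]
  a=27: (27, -14, 61), (27, 14, 61)  [2]
  a=28..30: none
  a=31: (31, -26, 57), (31, 26, 57)  [2]
  a=32..33: none
  a=34: (34, 0, 47)  [1]
  a=35..36: none
  a=37: (37, -34, 51), (37, 34, 51)  [2]
  a=38: (38, -12, 43), (38, 12, 43)  [2]
  a=39: (39, -28, 46), (39, -2, 41), (39, 2, 41), (39, 28, 46)  [4]
  a=40..46: none
Total reduced forms: 1 + 1 + 2 + 2 + 2 + 2 + 1 + 2 + 2 + 2 + 2 + 2 + 2 + 1 + 2 + 2 + 4 = 32
h = 32

32
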